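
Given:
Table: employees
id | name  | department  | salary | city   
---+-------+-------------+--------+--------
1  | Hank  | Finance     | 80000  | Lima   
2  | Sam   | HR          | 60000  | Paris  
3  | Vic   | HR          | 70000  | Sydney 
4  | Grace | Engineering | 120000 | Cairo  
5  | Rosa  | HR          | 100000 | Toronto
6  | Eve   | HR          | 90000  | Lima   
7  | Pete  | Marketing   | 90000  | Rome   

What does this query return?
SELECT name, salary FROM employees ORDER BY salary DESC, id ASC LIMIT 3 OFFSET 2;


Sort by salary DESC (id ASC tiebreak), then skip 2 and take 3
Rows 3 through 5

3 rows:
Eve, 90000
Pete, 90000
Hank, 80000


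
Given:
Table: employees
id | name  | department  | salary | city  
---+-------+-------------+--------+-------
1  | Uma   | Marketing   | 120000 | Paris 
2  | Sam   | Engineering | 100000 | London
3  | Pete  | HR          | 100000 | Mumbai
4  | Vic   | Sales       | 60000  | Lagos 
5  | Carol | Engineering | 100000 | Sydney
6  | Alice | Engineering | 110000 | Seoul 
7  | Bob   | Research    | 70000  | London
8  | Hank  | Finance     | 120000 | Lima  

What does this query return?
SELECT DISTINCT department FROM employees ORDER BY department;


All 'department' values (row order): Marketing, Engineering, HR, Sales, Engineering, Engineering, Research, Finance
Removing duplicates leaves 6 unique value(s).

6 values:
Engineering
Finance
HR
Marketing
Research
Sales


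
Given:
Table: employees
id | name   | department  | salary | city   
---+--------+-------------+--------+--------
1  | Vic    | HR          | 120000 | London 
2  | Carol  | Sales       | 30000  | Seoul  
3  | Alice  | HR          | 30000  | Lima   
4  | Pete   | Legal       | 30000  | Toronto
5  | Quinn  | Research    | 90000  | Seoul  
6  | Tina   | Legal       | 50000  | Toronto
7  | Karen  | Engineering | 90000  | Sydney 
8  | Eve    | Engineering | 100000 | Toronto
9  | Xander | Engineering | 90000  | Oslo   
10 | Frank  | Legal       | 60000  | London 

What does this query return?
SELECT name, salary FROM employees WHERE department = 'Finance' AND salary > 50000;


Filtering: department = 'Finance' AND salary > 50000
Matching: 0 rows

Empty result set (0 rows)


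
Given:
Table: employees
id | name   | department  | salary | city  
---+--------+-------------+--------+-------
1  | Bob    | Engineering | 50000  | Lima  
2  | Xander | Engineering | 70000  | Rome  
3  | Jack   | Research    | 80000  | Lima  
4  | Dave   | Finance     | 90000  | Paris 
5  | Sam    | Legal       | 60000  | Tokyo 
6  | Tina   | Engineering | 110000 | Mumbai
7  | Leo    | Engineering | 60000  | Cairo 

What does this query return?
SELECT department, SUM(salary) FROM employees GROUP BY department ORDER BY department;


Summing salary within each department:
  Engineering: 50000 + 70000 + 110000 + 60000 = 290000
  Finance: 90000 = 90000
  Legal: 60000 = 60000
  Research: 80000 = 80000


4 groups:
Engineering, 290000
Finance, 90000
Legal, 60000
Research, 80000


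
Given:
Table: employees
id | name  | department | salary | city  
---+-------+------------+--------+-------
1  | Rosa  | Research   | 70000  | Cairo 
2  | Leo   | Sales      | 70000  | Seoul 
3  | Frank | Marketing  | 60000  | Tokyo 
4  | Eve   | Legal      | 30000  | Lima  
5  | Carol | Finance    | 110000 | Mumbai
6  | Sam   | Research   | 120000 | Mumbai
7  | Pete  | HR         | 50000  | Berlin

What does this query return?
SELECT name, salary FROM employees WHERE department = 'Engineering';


Filtering: department = 'Engineering'
Matching rows: 0

Empty result set (0 rows)


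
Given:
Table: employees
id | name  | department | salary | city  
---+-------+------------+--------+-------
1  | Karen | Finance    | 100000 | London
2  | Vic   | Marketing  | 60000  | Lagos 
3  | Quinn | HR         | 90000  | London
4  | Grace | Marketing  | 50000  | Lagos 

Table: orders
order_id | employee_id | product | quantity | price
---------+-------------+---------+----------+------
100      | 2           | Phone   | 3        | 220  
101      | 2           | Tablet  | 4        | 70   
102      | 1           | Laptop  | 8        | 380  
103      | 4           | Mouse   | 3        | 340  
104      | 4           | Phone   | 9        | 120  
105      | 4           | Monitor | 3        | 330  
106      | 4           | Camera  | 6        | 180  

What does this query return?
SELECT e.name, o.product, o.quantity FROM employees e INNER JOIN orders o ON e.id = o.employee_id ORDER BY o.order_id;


Joining employees.id = orders.employee_id:
  employee Vic (id=2) -> order Phone
  employee Vic (id=2) -> order Tablet
  employee Karen (id=1) -> order Laptop
  employee Grace (id=4) -> order Mouse
  employee Grace (id=4) -> order Phone
  employee Grace (id=4) -> order Monitor
  employee Grace (id=4) -> order Camera


7 rows:
Vic, Phone, 3
Vic, Tablet, 4
Karen, Laptop, 8
Grace, Mouse, 3
Grace, Phone, 9
Grace, Monitor, 3
Grace, Camera, 6


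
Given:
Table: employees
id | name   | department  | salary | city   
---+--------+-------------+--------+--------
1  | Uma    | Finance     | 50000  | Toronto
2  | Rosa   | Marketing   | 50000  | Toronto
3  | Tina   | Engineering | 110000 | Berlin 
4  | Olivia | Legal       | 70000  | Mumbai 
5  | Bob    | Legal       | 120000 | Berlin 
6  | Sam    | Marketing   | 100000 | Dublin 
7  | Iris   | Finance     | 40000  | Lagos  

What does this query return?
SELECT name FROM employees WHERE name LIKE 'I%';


LIKE 'I%' matches names starting with 'I'
Matching: 1

1 rows:
Iris


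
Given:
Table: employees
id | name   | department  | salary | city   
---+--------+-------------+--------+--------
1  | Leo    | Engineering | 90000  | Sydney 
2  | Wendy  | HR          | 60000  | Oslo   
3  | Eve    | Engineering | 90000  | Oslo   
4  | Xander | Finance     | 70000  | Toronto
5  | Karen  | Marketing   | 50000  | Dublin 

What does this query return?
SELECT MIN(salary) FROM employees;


Salaries: 90000, 60000, 90000, 70000, 50000
MIN = 50000

50000


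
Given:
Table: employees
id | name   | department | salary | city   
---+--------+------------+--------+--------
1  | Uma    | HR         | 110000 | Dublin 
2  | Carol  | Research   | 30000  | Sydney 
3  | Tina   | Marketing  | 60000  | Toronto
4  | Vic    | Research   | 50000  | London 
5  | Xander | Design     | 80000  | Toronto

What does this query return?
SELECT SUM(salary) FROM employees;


SUM(salary) = 110000 + 30000 + 60000 + 50000 + 80000 = 330000

330000


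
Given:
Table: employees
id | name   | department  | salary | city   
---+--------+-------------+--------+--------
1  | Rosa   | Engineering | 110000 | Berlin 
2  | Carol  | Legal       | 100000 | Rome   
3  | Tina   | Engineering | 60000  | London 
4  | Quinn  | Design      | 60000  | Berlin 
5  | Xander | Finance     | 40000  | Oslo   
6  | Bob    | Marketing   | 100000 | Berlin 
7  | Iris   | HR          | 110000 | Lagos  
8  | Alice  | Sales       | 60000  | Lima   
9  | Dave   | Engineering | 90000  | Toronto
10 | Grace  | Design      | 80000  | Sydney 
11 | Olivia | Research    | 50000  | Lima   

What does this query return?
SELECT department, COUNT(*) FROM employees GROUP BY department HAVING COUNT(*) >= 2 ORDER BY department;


Groups with count >= 2:
  Design: 2 -> PASS
  Engineering: 3 -> PASS
  Finance: 1 -> filtered out
  HR: 1 -> filtered out
  Legal: 1 -> filtered out
  Marketing: 1 -> filtered out
  Research: 1 -> filtered out
  Sales: 1 -> filtered out


2 groups:
Design, 2
Engineering, 3


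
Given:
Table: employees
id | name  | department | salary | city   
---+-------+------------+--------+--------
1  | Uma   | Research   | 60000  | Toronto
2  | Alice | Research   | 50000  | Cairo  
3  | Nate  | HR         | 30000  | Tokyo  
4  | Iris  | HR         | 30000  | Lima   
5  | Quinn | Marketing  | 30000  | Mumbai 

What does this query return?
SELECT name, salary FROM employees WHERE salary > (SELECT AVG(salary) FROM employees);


Subquery: AVG(salary) = 40000.0
Filtering: salary > 40000.0
  Uma (60000) -> MATCH
  Alice (50000) -> MATCH


2 rows:
Uma, 60000
Alice, 50000


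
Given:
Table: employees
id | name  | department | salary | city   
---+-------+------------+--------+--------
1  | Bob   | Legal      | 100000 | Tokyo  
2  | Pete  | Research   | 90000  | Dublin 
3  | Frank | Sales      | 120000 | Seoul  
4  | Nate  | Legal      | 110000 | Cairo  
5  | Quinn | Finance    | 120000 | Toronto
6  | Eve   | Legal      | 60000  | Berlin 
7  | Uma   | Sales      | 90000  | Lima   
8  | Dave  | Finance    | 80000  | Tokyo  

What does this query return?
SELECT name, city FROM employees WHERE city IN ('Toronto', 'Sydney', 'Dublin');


Filtering: city IN ('Toronto', 'Sydney', 'Dublin')
Matching: 2 rows

2 rows:
Pete, Dublin
Quinn, Toronto


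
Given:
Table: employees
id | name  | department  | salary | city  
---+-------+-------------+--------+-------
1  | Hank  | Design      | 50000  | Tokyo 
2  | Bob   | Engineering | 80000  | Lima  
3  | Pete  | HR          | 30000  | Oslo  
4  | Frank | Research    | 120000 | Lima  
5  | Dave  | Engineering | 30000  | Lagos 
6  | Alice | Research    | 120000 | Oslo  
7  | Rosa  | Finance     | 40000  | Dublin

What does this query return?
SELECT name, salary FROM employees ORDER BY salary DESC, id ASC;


Sorting by salary DESC, then id ASC for ties

7 rows:
Frank, 120000
Alice, 120000
Bob, 80000
Hank, 50000
Rosa, 40000
Pete, 30000
Dave, 30000


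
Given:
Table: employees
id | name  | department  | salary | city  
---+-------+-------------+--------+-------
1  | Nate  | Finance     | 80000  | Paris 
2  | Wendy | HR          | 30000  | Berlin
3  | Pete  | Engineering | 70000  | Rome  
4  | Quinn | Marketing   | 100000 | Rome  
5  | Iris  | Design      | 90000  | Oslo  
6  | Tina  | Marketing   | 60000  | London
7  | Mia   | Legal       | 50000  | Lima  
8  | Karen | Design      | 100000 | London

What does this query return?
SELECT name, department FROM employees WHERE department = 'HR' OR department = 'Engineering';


Filtering: department = 'HR' OR 'Engineering'
Matching: 2 rows

2 rows:
Wendy, HR
Pete, Engineering


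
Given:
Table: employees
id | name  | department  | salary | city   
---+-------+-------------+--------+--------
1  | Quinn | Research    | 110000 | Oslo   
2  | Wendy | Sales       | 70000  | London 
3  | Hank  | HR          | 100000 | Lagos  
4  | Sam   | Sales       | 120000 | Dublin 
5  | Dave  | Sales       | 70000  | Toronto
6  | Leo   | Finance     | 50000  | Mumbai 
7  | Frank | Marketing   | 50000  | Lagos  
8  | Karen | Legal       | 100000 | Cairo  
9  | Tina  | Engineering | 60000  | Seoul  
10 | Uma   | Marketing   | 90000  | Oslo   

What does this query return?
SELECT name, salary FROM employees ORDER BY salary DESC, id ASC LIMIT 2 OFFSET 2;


Sort by salary DESC (id ASC tiebreak), then skip 2 and take 2
Rows 3 through 4

2 rows:
Hank, 100000
Karen, 100000


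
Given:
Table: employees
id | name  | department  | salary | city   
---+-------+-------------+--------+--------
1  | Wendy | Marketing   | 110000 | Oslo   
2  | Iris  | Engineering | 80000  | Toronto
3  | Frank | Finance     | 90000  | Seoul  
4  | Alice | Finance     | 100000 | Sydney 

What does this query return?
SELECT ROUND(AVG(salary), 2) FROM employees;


SUM(salary) = 380000
COUNT = 4
ROUND(AVG, 2) = ROUND(380000 / 4, 2) = 95000.0

95000.0


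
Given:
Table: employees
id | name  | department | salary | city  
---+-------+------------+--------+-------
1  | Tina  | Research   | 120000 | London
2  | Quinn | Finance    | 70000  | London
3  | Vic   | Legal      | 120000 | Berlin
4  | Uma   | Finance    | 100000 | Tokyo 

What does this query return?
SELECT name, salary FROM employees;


Projecting columns: name, salary

4 rows:
Tina, 120000
Quinn, 70000
Vic, 120000
Uma, 100000


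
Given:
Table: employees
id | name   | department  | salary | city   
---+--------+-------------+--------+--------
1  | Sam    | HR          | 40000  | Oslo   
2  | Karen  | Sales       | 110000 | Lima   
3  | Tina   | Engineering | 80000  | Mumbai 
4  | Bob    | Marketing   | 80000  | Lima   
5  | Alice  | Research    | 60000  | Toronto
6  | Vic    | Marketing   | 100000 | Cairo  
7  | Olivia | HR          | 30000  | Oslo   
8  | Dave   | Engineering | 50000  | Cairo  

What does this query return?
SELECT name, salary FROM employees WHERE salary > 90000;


Filtering: salary > 90000
Matching: 2 rows

2 rows:
Karen, 110000
Vic, 100000


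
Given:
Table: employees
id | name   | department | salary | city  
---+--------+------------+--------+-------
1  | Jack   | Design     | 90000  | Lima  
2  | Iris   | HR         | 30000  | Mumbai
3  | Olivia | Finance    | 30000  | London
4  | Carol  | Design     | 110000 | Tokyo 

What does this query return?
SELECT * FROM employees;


SELECT * returns all 4 rows with all columns

4 rows:
1, Jack, Design, 90000, Lima
2, Iris, HR, 30000, Mumbai
3, Olivia, Finance, 30000, London
4, Carol, Design, 110000, Tokyo


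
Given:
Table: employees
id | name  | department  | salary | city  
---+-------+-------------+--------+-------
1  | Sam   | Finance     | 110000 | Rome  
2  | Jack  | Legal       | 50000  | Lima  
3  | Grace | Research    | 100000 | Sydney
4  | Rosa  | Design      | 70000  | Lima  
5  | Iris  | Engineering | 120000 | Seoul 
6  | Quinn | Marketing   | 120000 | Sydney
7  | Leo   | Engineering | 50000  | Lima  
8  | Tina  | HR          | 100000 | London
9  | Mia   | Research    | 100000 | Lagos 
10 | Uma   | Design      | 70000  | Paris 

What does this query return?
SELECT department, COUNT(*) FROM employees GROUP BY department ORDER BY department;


Assigning each row to its department group:
  Sam -> Finance
  Jack -> Legal
  Grace -> Research
  Rosa -> Design
  Iris -> Engineering
  Quinn -> Marketing
  Leo -> Engineering
  Tina -> HR
  Mia -> Research
  Uma -> Design


7 groups:
Design, 2
Engineering, 2
Finance, 1
HR, 1
Legal, 1
Marketing, 1
Research, 2


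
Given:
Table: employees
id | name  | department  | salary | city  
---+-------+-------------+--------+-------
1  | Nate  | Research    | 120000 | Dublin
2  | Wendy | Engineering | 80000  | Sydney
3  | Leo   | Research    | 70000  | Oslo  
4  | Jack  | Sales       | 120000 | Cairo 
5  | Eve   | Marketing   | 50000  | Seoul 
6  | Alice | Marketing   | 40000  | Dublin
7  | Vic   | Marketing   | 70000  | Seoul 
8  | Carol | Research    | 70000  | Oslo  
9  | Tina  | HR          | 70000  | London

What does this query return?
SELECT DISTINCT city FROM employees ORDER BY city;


All 'city' values (row order): Dublin, Sydney, Oslo, Cairo, Seoul, Dublin, Seoul, Oslo, London
Removing duplicates leaves 6 unique value(s).

6 values:
Cairo
Dublin
London
Oslo
Seoul
Sydney


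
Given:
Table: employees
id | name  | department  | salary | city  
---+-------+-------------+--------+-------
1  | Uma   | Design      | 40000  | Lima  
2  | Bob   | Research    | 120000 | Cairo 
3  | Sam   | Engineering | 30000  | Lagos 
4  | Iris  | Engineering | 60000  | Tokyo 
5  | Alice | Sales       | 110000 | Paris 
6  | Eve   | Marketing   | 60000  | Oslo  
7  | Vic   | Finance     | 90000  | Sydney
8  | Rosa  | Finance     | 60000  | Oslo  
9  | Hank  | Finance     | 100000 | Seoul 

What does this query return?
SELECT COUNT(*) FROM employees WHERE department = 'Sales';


Counting rows where department = 'Sales'
  Alice -> MATCH


1


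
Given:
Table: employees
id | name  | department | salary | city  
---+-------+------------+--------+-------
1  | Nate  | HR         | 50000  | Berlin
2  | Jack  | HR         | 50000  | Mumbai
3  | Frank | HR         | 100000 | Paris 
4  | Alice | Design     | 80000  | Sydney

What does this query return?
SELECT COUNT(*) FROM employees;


COUNT(*) counts all rows

4


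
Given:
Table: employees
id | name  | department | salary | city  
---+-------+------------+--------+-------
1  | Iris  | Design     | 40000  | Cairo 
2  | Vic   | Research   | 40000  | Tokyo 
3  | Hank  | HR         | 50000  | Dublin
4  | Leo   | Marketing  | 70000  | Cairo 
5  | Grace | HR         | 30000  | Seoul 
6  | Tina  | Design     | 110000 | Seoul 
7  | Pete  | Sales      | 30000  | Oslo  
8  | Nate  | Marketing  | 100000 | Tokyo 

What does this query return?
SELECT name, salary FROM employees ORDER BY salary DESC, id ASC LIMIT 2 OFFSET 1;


Sort by salary DESC (id ASC tiebreak), then skip 1 and take 2
Rows 2 through 3

2 rows:
Nate, 100000
Leo, 70000


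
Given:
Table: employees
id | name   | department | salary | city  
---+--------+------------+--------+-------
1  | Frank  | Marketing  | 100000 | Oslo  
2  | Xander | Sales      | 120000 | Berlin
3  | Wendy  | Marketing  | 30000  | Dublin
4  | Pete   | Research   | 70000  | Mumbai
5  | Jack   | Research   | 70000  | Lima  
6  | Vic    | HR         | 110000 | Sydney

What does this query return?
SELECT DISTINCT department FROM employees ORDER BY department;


All 'department' values (row order): Marketing, Sales, Marketing, Research, Research, HR
Removing duplicates leaves 4 unique value(s).

4 values:
HR
Marketing
Research
Sales


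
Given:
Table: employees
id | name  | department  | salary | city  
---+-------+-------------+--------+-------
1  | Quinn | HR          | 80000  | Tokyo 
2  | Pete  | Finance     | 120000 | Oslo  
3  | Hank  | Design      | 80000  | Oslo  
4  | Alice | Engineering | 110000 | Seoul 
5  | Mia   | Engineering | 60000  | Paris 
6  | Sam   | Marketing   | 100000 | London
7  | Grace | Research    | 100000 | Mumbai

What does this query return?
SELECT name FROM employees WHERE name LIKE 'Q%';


LIKE 'Q%' matches names starting with 'Q'
Matching: 1

1 rows:
Quinn


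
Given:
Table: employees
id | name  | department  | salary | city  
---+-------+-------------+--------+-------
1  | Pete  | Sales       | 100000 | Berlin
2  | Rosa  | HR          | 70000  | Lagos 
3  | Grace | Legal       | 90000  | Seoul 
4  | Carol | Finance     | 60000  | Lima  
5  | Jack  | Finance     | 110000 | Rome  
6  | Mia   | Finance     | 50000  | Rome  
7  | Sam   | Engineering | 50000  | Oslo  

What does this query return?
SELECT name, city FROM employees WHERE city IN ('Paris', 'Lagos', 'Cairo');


Filtering: city IN ('Paris', 'Lagos', 'Cairo')
Matching: 1 rows

1 rows:
Rosa, Lagos


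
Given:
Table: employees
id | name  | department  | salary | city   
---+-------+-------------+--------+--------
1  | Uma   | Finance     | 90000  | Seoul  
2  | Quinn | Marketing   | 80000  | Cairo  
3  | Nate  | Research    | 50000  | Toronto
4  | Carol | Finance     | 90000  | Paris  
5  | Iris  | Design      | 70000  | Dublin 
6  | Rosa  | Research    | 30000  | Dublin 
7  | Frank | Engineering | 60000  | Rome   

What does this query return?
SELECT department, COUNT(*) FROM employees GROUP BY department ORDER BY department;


Assigning each row to its department group:
  Uma -> Finance
  Quinn -> Marketing
  Nate -> Research
  Carol -> Finance
  Iris -> Design
  Rosa -> Research
  Frank -> Engineering


5 groups:
Design, 1
Engineering, 1
Finance, 2
Marketing, 1
Research, 2


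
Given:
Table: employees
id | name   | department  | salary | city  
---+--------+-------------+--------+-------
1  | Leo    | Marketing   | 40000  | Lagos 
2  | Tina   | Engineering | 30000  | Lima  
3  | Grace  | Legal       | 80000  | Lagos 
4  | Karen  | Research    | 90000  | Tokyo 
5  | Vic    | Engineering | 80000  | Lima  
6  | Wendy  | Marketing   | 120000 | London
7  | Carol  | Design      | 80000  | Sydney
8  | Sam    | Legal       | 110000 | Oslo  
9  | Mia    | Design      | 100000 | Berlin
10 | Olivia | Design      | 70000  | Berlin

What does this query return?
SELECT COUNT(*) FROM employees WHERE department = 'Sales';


Counting rows where department = 'Sales'


0


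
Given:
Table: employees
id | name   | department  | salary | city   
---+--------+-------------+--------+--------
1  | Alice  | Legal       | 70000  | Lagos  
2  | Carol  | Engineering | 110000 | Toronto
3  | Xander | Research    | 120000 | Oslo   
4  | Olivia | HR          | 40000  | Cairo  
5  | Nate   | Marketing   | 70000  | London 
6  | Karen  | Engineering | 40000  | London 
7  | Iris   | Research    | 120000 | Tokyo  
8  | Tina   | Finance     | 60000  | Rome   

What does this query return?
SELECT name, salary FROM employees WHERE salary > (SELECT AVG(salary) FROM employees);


Subquery: AVG(salary) = 78750.0
Filtering: salary > 78750.0
  Carol (110000) -> MATCH
  Xander (120000) -> MATCH
  Iris (120000) -> MATCH


3 rows:
Carol, 110000
Xander, 120000
Iris, 120000


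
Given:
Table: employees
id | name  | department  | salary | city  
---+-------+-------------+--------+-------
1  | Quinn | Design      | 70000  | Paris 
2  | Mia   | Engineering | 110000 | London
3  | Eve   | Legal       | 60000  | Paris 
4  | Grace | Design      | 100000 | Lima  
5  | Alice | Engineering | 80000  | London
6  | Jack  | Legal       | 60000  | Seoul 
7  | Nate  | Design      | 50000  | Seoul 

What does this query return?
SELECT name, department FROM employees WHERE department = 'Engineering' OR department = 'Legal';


Filtering: department = 'Engineering' OR 'Legal'
Matching: 4 rows

4 rows:
Mia, Engineering
Eve, Legal
Alice, Engineering
Jack, Legal


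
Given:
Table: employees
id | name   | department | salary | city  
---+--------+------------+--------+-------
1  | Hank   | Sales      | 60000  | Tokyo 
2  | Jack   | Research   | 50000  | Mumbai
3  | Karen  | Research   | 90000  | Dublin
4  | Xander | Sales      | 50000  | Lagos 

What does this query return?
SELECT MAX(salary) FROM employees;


Salaries: 60000, 50000, 90000, 50000
MAX = 90000

90000


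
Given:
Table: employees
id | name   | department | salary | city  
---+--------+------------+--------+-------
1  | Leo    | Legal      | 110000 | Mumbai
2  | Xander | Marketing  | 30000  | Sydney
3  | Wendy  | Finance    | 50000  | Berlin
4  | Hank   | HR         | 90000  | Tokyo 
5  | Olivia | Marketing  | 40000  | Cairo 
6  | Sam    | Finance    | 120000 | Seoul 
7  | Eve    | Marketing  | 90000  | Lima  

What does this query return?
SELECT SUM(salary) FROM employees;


SUM(salary) = 110000 + 30000 + 50000 + 90000 + 40000 + 120000 + 90000 = 530000

530000


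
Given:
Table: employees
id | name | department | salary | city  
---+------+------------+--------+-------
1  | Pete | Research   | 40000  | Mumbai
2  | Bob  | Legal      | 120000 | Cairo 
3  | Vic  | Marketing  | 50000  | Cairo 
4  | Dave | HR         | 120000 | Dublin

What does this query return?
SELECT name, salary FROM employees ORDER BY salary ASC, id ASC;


Sorting by salary ASC, then id ASC for ties

4 rows:
Pete, 40000
Vic, 50000
Bob, 120000
Dave, 120000


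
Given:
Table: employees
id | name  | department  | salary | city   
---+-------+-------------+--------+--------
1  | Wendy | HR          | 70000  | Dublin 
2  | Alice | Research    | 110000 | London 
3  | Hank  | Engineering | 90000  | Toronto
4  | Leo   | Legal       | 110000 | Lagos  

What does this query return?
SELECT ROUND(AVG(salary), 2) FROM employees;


SUM(salary) = 380000
COUNT = 4
ROUND(AVG, 2) = ROUND(380000 / 4, 2) = 95000.0

95000.0


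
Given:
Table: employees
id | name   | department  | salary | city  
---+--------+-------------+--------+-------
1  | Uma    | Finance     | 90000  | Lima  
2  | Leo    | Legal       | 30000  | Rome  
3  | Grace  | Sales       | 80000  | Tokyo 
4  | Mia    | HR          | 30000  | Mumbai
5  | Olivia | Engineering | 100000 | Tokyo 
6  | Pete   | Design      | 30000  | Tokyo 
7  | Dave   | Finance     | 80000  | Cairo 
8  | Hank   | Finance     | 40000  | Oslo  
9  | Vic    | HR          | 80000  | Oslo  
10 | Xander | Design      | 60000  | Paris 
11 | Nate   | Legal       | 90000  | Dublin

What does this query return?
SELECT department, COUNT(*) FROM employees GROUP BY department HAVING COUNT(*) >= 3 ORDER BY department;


Groups with count >= 3:
  Finance: 3 -> PASS
  Design: 2 -> filtered out
  Engineering: 1 -> filtered out
  HR: 2 -> filtered out
  Legal: 2 -> filtered out
  Sales: 1 -> filtered out


1 groups:
Finance, 3


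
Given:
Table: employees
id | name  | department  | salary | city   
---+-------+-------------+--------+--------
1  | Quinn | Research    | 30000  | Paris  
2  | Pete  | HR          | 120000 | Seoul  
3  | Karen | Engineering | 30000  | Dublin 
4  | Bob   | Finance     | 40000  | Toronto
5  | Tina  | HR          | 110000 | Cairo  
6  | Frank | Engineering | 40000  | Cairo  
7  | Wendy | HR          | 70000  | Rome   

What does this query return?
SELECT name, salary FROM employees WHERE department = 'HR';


Filtering: department = 'HR'
Matching rows: 3

3 rows:
Pete, 120000
Tina, 110000
Wendy, 70000


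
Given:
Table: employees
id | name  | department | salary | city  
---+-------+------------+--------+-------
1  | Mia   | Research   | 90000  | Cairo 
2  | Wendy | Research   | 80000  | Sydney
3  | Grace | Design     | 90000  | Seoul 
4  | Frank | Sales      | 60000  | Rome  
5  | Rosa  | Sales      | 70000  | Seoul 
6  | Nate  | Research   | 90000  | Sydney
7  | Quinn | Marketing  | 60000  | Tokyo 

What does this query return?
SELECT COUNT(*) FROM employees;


COUNT(*) counts all rows

7


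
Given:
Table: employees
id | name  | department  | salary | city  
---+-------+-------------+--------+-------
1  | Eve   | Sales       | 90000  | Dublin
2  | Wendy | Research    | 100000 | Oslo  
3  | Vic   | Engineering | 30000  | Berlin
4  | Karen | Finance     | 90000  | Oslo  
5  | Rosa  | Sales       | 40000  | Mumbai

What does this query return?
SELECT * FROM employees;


SELECT * returns all 5 rows with all columns

5 rows:
1, Eve, Sales, 90000, Dublin
2, Wendy, Research, 100000, Oslo
3, Vic, Engineering, 30000, Berlin
4, Karen, Finance, 90000, Oslo
5, Rosa, Sales, 40000, Mumbai


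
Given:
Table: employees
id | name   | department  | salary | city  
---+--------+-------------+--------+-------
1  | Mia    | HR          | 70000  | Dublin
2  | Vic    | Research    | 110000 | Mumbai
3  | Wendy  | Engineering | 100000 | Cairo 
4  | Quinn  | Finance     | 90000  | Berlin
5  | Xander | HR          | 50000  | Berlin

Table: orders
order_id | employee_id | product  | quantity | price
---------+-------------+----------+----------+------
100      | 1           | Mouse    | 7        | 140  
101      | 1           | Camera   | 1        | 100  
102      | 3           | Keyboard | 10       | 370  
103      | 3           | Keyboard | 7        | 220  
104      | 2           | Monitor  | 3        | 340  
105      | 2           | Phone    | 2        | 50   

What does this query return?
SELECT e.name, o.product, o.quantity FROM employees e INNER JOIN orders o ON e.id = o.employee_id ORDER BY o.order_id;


Joining employees.id = orders.employee_id:
  employee Mia (id=1) -> order Mouse
  employee Mia (id=1) -> order Camera
  employee Wendy (id=3) -> order Keyboard
  employee Wendy (id=3) -> order Keyboard
  employee Vic (id=2) -> order Monitor
  employee Vic (id=2) -> order Phone


6 rows:
Mia, Mouse, 7
Mia, Camera, 1
Wendy, Keyboard, 10
Wendy, Keyboard, 7
Vic, Monitor, 3
Vic, Phone, 2


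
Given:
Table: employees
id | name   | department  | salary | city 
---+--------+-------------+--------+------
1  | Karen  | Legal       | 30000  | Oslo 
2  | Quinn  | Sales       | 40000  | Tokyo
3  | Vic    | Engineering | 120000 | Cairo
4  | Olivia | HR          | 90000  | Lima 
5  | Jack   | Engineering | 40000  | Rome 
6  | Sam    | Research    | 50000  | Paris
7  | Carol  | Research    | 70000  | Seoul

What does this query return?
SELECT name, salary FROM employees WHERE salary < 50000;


Filtering: salary < 50000
Matching: 3 rows

3 rows:
Karen, 30000
Quinn, 40000
Jack, 40000


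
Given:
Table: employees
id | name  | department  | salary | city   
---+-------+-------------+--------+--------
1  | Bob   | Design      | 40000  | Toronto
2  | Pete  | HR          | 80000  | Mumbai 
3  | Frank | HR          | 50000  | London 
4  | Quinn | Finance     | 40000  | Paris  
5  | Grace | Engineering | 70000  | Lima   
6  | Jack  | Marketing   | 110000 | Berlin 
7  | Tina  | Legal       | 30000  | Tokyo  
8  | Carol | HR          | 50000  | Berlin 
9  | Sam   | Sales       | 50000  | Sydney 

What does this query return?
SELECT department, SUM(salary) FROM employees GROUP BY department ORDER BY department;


Summing salary within each department:
  Design: 40000 = 40000
  Engineering: 70000 = 70000
  Finance: 40000 = 40000
  HR: 80000 + 50000 + 50000 = 180000
  Legal: 30000 = 30000
  Marketing: 110000 = 110000
  Sales: 50000 = 50000


7 groups:
Design, 40000
Engineering, 70000
Finance, 40000
HR, 180000
Legal, 30000
Marketing, 110000
Sales, 50000


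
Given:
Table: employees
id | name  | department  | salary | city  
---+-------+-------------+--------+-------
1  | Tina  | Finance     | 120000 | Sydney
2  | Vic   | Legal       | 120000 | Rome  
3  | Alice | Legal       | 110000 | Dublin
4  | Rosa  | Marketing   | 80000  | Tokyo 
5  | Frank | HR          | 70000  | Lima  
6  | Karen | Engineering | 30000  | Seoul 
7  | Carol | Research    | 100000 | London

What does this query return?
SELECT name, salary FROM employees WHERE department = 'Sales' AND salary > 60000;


Filtering: department = 'Sales' AND salary > 60000
Matching: 0 rows

Empty result set (0 rows)


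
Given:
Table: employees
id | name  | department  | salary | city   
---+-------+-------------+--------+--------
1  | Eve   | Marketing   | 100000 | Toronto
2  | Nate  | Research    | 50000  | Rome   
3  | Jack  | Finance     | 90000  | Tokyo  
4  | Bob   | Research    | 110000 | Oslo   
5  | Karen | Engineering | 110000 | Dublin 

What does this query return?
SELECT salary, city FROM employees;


Projecting columns: salary, city

5 rows:
100000, Toronto
50000, Rome
90000, Tokyo
110000, Oslo
110000, Dublin


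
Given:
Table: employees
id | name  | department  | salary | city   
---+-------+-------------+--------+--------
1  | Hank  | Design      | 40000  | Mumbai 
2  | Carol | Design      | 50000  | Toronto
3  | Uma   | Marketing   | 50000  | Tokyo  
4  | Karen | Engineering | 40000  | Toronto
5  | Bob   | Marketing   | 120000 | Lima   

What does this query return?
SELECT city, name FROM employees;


Projecting columns: city, name

5 rows:
Mumbai, Hank
Toronto, Carol
Tokyo, Uma
Toronto, Karen
Lima, Bob


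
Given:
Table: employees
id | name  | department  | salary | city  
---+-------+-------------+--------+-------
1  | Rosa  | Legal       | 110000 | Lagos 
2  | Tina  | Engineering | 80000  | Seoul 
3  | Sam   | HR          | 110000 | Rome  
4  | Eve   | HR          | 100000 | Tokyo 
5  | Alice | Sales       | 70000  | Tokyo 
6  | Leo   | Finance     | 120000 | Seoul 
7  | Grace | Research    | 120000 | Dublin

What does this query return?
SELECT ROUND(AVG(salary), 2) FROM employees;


SUM(salary) = 710000
COUNT = 7
ROUND(AVG, 2) = ROUND(710000 / 7, 2) = 101428.57

101428.57


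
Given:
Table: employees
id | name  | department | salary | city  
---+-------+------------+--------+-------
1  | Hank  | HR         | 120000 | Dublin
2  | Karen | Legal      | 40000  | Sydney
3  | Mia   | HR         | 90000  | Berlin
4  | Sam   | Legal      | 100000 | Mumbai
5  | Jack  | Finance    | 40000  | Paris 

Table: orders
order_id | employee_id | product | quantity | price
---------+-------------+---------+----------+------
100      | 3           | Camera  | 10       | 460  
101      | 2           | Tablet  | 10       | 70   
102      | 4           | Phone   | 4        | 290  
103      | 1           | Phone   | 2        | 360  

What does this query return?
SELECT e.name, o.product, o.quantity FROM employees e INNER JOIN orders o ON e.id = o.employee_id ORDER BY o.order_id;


Joining employees.id = orders.employee_id:
  employee Mia (id=3) -> order Camera
  employee Karen (id=2) -> order Tablet
  employee Sam (id=4) -> order Phone
  employee Hank (id=1) -> order Phone


4 rows:
Mia, Camera, 10
Karen, Tablet, 10
Sam, Phone, 4
Hank, Phone, 2


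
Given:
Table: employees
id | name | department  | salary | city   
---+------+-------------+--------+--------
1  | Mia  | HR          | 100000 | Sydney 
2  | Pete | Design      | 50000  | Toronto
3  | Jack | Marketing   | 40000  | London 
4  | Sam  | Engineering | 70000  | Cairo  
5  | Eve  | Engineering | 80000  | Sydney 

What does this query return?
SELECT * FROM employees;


SELECT * returns all 5 rows with all columns

5 rows:
1, Mia, HR, 100000, Sydney
2, Pete, Design, 50000, Toronto
3, Jack, Marketing, 40000, London
4, Sam, Engineering, 70000, Cairo
5, Eve, Engineering, 80000, Sydney


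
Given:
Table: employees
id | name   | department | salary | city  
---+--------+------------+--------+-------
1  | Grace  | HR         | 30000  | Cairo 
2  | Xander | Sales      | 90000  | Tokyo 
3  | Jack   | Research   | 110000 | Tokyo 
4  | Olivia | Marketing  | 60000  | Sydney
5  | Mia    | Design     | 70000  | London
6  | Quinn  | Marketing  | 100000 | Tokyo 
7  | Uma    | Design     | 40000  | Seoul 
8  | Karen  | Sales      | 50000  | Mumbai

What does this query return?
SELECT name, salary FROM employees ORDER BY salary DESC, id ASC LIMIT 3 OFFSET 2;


Sort by salary DESC (id ASC tiebreak), then skip 2 and take 3
Rows 3 through 5

3 rows:
Xander, 90000
Mia, 70000
Olivia, 60000


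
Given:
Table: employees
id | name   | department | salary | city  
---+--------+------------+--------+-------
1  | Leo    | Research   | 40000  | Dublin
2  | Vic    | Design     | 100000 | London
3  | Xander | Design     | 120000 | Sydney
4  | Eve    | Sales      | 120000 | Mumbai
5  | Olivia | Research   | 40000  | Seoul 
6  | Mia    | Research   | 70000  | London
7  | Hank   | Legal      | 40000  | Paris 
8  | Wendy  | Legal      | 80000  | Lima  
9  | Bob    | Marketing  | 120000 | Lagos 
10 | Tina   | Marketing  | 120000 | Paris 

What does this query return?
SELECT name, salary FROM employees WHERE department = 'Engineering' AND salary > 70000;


Filtering: department = 'Engineering' AND salary > 70000
Matching: 0 rows

Empty result set (0 rows)


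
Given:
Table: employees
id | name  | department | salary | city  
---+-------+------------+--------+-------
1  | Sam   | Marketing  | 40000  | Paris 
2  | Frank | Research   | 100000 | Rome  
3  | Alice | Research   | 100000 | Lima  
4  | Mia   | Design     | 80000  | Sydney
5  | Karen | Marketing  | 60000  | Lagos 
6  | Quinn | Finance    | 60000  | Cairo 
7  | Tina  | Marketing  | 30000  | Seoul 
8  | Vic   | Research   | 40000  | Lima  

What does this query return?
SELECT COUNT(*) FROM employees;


COUNT(*) counts all rows

8


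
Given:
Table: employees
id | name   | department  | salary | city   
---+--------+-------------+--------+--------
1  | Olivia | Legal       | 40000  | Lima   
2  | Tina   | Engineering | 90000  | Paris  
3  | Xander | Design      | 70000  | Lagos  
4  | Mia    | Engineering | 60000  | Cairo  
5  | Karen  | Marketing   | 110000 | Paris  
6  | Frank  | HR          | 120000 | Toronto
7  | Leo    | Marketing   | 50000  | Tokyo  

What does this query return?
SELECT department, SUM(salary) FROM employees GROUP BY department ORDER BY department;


Summing salary within each department:
  Design: 70000 = 70000
  Engineering: 90000 + 60000 = 150000
  HR: 120000 = 120000
  Legal: 40000 = 40000
  Marketing: 110000 + 50000 = 160000


5 groups:
Design, 70000
Engineering, 150000
HR, 120000
Legal, 40000
Marketing, 160000


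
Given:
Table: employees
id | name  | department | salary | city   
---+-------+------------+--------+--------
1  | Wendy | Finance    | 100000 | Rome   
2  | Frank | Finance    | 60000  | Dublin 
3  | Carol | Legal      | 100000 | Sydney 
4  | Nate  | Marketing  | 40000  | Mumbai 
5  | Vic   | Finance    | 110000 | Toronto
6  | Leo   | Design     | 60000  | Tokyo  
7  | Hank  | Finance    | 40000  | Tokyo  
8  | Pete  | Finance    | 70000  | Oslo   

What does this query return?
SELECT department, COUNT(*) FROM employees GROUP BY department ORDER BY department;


Assigning each row to its department group:
  Wendy -> Finance
  Frank -> Finance
  Carol -> Legal
  Nate -> Marketing
  Vic -> Finance
  Leo -> Design
  Hank -> Finance
  Pete -> Finance


4 groups:
Design, 1
Finance, 5
Legal, 1
Marketing, 1


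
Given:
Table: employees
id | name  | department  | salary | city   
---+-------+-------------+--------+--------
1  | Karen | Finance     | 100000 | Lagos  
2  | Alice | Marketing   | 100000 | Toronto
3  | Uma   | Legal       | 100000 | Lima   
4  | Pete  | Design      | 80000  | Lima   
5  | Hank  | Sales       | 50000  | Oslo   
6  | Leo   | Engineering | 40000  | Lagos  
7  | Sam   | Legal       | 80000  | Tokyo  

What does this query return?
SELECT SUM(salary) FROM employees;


SUM(salary) = 100000 + 100000 + 100000 + 80000 + 50000 + 40000 + 80000 = 550000

550000


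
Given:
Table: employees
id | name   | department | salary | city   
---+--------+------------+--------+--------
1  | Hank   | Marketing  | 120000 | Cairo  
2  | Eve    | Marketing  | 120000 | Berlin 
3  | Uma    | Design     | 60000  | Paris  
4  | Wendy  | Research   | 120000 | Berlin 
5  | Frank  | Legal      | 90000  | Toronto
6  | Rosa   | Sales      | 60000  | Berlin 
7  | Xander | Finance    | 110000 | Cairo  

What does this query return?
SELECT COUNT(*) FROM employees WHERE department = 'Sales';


Counting rows where department = 'Sales'
  Rosa -> MATCH


1


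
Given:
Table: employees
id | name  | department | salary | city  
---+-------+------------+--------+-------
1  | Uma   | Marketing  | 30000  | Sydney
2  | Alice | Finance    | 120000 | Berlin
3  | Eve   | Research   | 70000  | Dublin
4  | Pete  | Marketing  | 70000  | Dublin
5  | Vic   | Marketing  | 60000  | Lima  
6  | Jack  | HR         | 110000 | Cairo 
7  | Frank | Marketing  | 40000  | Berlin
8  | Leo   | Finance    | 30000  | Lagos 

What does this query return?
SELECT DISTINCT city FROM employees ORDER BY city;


All 'city' values (row order): Sydney, Berlin, Dublin, Dublin, Lima, Cairo, Berlin, Lagos
Removing duplicates leaves 6 unique value(s).

6 values:
Berlin
Cairo
Dublin
Lagos
Lima
Sydney


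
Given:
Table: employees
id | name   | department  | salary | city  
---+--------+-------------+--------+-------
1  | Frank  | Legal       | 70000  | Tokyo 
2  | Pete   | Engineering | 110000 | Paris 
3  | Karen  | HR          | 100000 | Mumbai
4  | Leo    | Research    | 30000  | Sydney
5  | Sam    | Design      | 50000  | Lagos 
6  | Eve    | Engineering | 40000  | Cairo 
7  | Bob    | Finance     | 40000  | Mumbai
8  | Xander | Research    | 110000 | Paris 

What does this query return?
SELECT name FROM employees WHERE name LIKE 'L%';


LIKE 'L%' matches names starting with 'L'
Matching: 1

1 rows:
Leo


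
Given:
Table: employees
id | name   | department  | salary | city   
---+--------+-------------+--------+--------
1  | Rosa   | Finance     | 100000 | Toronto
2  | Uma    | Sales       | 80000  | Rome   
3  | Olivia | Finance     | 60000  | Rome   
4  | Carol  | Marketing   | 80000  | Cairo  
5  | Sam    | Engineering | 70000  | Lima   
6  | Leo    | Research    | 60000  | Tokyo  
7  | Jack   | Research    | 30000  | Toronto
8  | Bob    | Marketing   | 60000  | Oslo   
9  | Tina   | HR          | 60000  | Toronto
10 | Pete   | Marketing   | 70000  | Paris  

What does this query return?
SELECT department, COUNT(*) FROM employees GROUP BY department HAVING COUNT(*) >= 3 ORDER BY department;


Groups with count >= 3:
  Marketing: 3 -> PASS
  Engineering: 1 -> filtered out
  Finance: 2 -> filtered out
  HR: 1 -> filtered out
  Research: 2 -> filtered out
  Sales: 1 -> filtered out


1 groups:
Marketing, 3


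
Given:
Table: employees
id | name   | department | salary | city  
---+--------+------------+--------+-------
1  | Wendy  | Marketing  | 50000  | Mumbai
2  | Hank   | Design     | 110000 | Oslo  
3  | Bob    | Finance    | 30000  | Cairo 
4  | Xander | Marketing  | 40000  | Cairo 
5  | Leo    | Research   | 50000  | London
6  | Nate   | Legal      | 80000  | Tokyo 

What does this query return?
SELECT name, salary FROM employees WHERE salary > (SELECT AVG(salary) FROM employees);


Subquery: AVG(salary) = 60000.0
Filtering: salary > 60000.0
  Hank (110000) -> MATCH
  Nate (80000) -> MATCH


2 rows:
Hank, 110000
Nate, 80000
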